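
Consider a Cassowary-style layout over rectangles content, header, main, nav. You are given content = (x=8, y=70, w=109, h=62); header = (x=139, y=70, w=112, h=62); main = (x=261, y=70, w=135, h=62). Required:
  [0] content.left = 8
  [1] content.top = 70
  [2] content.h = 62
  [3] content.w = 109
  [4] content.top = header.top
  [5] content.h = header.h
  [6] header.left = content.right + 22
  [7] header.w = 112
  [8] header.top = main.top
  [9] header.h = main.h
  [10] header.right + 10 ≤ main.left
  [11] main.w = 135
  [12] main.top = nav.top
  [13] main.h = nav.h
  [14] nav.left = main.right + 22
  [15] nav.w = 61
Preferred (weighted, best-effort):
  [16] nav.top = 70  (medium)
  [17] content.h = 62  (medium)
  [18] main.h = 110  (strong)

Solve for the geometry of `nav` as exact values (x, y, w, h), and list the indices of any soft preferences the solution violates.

nav = (x=418, y=70, w=61, h=62)
violated soft preferences: 18

1. nav.y = 70  [main.top = nav.top]
2. nav.h = 62  [main.h = nav.h]
3. nav.x = 418  [nav.left = main.right + 22]
4. nav.w = 61  [nav.w = 61]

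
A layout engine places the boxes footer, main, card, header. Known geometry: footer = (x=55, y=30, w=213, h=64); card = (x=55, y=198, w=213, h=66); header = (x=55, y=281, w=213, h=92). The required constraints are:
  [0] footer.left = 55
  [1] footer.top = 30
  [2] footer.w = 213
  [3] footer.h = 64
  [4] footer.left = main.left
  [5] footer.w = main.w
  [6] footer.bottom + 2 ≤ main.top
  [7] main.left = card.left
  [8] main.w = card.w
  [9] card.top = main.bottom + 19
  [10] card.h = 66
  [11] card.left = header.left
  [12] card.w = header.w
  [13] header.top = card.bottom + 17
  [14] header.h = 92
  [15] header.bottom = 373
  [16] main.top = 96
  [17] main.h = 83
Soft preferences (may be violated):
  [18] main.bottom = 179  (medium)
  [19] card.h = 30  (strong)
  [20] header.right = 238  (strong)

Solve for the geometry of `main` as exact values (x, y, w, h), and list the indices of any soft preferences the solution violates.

1. main.x = 55  [footer.left = main.left]
2. main.w = 213  [footer.w = main.w]
3. main.y = 96  [main.top = 96]
4. main.h = 83  [main.h = 83]

main = (x=55, y=96, w=213, h=83)
violated soft preferences: 19, 20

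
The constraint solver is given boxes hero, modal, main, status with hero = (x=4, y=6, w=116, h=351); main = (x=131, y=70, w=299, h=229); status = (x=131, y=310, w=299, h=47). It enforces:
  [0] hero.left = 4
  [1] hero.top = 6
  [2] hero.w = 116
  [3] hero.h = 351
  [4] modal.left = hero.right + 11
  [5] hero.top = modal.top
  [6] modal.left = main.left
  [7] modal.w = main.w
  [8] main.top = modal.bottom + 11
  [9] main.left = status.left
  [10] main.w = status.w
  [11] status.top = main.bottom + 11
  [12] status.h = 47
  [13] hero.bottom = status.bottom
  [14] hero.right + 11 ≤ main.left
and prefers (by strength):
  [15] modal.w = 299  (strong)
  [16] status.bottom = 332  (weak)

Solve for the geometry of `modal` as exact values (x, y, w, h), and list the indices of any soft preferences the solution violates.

1. modal.x = 131  [modal.left = hero.right + 11]
2. modal.y = 6  [hero.top = modal.top]
3. modal.w = 299  [modal.w = main.w]
4. modal.h = 53  [main.top = modal.bottom + 11]

modal = (x=131, y=6, w=299, h=53)
violated soft preferences: 16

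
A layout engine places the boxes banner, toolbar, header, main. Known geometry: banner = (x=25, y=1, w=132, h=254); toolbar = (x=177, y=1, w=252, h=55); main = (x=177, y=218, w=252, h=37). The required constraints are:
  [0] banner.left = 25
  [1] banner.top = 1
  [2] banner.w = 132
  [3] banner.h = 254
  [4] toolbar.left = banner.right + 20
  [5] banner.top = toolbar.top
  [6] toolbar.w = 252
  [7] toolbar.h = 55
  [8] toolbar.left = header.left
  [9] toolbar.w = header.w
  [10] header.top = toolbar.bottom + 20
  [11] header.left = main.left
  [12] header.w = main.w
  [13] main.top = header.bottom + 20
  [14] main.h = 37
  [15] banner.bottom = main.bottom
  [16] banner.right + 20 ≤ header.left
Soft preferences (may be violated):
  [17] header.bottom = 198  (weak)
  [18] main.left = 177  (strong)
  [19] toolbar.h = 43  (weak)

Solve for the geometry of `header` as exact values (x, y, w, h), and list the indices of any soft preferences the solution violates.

header = (x=177, y=76, w=252, h=122)
violated soft preferences: 19

1. header.x = 177  [toolbar.left = header.left]
2. header.w = 252  [toolbar.w = header.w]
3. header.y = 76  [header.top = toolbar.bottom + 20]
4. header.h = 122  [main.top = header.bottom + 20]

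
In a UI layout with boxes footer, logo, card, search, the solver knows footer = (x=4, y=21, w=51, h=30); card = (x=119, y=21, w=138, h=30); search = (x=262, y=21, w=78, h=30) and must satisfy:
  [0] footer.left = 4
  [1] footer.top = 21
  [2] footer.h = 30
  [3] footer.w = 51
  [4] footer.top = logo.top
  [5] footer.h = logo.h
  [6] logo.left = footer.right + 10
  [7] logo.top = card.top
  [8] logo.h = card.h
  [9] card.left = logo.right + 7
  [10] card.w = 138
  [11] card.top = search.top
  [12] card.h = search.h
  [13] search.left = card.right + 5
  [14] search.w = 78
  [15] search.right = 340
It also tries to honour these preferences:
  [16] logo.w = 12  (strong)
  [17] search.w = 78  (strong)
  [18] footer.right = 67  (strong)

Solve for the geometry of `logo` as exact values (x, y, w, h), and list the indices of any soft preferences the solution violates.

logo = (x=65, y=21, w=47, h=30)
violated soft preferences: 16, 18

1. logo.y = 21  [footer.top = logo.top]
2. logo.h = 30  [footer.h = logo.h]
3. logo.x = 65  [logo.left = footer.right + 10]
4. logo.w = 47  [card.left = logo.right + 7]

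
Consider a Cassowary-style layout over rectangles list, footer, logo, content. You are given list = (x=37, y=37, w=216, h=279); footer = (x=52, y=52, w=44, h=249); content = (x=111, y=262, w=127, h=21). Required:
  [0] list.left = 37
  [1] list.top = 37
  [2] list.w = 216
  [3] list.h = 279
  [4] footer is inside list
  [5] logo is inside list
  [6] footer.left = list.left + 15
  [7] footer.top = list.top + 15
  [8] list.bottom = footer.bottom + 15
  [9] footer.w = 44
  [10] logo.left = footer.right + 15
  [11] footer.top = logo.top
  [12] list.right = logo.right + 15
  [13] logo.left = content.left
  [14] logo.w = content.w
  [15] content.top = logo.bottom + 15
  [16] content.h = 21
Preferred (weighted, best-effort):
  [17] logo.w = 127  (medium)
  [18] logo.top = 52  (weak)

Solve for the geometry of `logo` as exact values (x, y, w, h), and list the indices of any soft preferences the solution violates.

logo = (x=111, y=52, w=127, h=195)
violated soft preferences: none

1. logo.x = 111  [logo.left = footer.right + 15]
2. logo.y = 52  [footer.top = logo.top]
3. logo.w = 127  [list.right = logo.right + 15]
4. logo.h = 195  [content.top = logo.bottom + 15]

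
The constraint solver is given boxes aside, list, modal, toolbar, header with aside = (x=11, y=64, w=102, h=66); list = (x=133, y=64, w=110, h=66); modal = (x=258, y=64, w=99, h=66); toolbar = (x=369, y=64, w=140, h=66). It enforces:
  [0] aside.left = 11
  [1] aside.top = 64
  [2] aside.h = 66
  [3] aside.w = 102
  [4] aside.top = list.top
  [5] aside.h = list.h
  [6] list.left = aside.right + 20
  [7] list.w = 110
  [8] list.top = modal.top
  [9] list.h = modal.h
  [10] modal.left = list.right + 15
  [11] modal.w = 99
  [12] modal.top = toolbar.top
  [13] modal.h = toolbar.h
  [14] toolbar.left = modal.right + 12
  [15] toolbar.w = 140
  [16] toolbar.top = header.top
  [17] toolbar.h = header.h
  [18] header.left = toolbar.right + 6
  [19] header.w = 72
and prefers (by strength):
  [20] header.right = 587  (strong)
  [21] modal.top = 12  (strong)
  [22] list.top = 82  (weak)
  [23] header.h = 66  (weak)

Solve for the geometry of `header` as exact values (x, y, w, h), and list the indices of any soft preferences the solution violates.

header = (x=515, y=64, w=72, h=66)
violated soft preferences: 21, 22

1. header.y = 64  [toolbar.top = header.top]
2. header.h = 66  [toolbar.h = header.h]
3. header.x = 515  [header.left = toolbar.right + 6]
4. header.w = 72  [header.w = 72]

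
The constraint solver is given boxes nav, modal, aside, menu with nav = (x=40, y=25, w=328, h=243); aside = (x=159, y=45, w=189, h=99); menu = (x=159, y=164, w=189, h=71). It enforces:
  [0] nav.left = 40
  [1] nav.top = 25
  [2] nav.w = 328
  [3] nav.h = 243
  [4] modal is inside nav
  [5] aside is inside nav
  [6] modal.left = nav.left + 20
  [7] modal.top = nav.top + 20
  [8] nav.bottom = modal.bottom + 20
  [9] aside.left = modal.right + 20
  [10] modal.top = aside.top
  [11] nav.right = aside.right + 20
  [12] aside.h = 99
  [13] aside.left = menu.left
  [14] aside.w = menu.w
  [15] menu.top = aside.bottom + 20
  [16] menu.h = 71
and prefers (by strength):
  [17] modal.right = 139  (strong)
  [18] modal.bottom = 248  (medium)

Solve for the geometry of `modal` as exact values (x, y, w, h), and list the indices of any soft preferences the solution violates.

modal = (x=60, y=45, w=79, h=203)
violated soft preferences: none

1. modal.x = 60  [modal.left = nav.left + 20]
2. modal.y = 45  [modal.top = nav.top + 20]
3. modal.h = 203  [nav.bottom = modal.bottom + 20]
4. modal.w = 79  [aside.left = modal.right + 20]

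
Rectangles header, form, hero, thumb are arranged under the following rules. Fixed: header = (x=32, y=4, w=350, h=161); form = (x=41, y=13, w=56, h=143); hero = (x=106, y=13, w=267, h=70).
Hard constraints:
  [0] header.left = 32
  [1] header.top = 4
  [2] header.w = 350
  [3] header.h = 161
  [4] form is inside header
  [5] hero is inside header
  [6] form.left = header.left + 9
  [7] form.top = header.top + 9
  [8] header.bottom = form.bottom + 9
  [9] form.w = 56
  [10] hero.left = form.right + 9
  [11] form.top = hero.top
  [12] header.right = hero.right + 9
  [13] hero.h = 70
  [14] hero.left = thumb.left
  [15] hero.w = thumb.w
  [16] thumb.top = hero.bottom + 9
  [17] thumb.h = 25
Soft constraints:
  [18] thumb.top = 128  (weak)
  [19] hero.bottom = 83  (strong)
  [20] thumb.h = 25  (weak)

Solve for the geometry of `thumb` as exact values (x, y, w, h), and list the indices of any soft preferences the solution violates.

thumb = (x=106, y=92, w=267, h=25)
violated soft preferences: 18

1. thumb.x = 106  [hero.left = thumb.left]
2. thumb.w = 267  [hero.w = thumb.w]
3. thumb.y = 92  [thumb.top = hero.bottom + 9]
4. thumb.h = 25  [thumb.h = 25]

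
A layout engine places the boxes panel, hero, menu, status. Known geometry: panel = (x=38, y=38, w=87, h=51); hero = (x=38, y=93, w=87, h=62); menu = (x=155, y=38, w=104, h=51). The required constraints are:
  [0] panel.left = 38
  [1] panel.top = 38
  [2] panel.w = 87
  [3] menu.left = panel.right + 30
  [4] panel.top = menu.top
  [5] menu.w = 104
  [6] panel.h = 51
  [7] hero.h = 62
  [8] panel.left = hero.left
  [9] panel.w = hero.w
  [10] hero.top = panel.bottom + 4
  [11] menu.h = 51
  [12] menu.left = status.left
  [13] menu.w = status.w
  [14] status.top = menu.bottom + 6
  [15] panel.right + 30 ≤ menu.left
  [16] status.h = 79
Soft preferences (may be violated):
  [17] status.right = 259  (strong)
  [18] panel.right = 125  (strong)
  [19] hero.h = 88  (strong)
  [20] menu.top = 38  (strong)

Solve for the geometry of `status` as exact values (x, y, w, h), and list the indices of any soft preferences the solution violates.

1. status.x = 155  [menu.left = status.left]
2. status.w = 104  [menu.w = status.w]
3. status.y = 95  [status.top = menu.bottom + 6]
4. status.h = 79  [status.h = 79]

status = (x=155, y=95, w=104, h=79)
violated soft preferences: 19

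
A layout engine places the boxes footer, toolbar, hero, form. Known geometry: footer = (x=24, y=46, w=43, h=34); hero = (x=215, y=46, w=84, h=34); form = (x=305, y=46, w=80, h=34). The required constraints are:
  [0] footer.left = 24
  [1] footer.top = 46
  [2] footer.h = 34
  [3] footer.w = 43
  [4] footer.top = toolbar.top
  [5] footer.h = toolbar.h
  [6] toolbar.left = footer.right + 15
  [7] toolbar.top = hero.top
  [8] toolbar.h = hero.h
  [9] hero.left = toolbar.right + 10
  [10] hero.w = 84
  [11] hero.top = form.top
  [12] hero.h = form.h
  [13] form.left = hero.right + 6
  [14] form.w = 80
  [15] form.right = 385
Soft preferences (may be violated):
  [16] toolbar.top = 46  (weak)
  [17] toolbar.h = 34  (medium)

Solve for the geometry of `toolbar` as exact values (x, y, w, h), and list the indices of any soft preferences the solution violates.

toolbar = (x=82, y=46, w=123, h=34)
violated soft preferences: none

1. toolbar.y = 46  [footer.top = toolbar.top]
2. toolbar.h = 34  [footer.h = toolbar.h]
3. toolbar.x = 82  [toolbar.left = footer.right + 15]
4. toolbar.w = 123  [hero.left = toolbar.right + 10]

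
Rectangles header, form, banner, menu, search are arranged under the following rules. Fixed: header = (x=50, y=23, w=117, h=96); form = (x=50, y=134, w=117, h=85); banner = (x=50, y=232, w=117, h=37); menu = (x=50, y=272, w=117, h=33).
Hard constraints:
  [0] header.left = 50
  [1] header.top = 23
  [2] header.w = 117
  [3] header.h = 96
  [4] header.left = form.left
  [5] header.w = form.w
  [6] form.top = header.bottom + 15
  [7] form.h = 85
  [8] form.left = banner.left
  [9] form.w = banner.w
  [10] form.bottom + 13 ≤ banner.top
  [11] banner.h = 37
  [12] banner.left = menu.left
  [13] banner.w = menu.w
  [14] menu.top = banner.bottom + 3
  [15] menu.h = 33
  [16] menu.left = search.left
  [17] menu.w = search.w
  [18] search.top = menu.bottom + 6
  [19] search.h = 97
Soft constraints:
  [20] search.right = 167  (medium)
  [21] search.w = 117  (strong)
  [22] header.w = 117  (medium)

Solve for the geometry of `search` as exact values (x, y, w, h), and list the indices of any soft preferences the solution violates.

search = (x=50, y=311, w=117, h=97)
violated soft preferences: none

1. search.x = 50  [menu.left = search.left]
2. search.w = 117  [menu.w = search.w]
3. search.y = 311  [search.top = menu.bottom + 6]
4. search.h = 97  [search.h = 97]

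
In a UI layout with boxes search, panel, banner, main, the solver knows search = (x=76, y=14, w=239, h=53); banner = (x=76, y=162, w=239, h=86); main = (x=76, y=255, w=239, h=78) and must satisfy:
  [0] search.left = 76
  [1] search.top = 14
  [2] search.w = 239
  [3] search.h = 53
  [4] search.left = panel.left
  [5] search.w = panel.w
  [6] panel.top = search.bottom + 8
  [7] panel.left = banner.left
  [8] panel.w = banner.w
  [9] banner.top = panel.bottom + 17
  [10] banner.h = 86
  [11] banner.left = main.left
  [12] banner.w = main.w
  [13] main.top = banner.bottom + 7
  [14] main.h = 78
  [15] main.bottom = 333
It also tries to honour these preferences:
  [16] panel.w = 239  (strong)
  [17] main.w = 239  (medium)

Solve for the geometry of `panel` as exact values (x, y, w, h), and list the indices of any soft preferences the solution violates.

1. panel.x = 76  [search.left = panel.left]
2. panel.w = 239  [search.w = panel.w]
3. panel.y = 75  [panel.top = search.bottom + 8]
4. panel.h = 70  [banner.top = panel.bottom + 17]

panel = (x=76, y=75, w=239, h=70)
violated soft preferences: none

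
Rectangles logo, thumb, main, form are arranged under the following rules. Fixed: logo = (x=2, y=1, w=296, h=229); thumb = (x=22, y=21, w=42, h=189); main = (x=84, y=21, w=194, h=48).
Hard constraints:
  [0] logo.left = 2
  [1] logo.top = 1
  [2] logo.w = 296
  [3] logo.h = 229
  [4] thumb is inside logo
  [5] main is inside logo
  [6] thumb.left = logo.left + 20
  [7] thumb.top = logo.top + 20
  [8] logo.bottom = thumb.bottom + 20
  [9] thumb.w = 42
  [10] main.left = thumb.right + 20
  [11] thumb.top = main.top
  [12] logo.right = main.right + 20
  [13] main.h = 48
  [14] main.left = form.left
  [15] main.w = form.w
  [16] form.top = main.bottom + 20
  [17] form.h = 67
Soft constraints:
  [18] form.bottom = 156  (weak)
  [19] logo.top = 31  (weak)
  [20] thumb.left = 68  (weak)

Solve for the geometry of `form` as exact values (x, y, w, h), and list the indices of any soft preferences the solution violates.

form = (x=84, y=89, w=194, h=67)
violated soft preferences: 19, 20

1. form.x = 84  [main.left = form.left]
2. form.w = 194  [main.w = form.w]
3. form.y = 89  [form.top = main.bottom + 20]
4. form.h = 67  [form.h = 67]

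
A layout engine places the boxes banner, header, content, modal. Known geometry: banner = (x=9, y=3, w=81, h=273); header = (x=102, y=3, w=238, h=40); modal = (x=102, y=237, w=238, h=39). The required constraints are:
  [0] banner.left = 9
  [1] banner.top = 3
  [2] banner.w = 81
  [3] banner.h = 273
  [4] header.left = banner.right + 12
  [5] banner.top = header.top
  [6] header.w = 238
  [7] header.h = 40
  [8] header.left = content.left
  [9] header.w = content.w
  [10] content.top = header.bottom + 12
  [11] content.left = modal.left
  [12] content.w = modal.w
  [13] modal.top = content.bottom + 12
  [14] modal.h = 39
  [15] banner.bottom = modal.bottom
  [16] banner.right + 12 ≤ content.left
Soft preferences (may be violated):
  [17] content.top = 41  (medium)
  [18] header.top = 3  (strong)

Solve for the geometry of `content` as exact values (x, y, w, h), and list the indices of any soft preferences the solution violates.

1. content.x = 102  [header.left = content.left]
2. content.w = 238  [header.w = content.w]
3. content.y = 55  [content.top = header.bottom + 12]
4. content.h = 170  [modal.top = content.bottom + 12]

content = (x=102, y=55, w=238, h=170)
violated soft preferences: 17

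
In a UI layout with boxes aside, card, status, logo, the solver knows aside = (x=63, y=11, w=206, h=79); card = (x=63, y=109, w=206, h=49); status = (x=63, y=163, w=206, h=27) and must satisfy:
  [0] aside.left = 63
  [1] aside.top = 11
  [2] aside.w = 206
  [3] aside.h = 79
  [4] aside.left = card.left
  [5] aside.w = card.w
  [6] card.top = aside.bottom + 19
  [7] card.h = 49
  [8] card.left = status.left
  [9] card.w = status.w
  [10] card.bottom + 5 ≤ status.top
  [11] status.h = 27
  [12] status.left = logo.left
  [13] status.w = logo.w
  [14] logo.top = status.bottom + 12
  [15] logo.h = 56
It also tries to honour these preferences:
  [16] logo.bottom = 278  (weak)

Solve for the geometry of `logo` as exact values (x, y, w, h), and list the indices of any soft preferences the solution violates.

logo = (x=63, y=202, w=206, h=56)
violated soft preferences: 16

1. logo.x = 63  [status.left = logo.left]
2. logo.w = 206  [status.w = logo.w]
3. logo.y = 202  [logo.top = status.bottom + 12]
4. logo.h = 56  [logo.h = 56]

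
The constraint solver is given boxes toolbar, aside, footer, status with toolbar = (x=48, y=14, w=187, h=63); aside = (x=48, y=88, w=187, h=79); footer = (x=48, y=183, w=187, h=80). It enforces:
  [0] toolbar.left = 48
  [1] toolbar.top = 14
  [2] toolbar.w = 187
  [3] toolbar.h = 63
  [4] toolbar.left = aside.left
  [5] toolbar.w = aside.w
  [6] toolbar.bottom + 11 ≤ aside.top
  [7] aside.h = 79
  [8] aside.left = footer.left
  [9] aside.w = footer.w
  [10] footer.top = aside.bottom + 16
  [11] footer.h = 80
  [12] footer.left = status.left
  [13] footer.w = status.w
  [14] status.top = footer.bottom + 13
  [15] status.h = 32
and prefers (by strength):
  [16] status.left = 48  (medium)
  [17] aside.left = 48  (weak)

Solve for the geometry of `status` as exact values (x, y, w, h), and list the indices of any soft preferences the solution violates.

1. status.x = 48  [footer.left = status.left]
2. status.w = 187  [footer.w = status.w]
3. status.y = 276  [status.top = footer.bottom + 13]
4. status.h = 32  [status.h = 32]

status = (x=48, y=276, w=187, h=32)
violated soft preferences: none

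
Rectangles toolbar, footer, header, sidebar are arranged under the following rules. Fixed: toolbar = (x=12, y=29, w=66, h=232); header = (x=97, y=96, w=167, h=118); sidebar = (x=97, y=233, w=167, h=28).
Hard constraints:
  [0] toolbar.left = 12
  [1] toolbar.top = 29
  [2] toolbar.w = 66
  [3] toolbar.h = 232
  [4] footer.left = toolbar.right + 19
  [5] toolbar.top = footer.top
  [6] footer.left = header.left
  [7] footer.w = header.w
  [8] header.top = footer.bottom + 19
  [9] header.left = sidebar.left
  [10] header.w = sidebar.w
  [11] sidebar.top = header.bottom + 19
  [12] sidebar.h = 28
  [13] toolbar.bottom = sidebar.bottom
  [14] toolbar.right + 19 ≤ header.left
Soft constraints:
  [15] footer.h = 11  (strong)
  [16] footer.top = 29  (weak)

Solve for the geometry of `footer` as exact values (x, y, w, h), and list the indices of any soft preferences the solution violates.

footer = (x=97, y=29, w=167, h=48)
violated soft preferences: 15

1. footer.x = 97  [footer.left = toolbar.right + 19]
2. footer.y = 29  [toolbar.top = footer.top]
3. footer.w = 167  [footer.w = header.w]
4. footer.h = 48  [header.top = footer.bottom + 19]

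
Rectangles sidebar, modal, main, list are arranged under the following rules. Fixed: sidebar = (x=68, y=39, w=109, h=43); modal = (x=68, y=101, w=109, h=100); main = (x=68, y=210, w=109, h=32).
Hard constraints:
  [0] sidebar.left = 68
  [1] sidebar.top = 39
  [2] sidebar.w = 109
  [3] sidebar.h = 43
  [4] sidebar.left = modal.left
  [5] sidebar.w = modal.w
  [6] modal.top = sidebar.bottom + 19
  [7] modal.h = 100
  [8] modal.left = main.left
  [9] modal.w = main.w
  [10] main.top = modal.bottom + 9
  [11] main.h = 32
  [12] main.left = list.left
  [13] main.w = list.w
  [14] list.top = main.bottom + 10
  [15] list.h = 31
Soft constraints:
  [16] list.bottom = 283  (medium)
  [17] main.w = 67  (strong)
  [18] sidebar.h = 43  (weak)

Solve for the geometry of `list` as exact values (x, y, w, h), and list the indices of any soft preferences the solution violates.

1. list.x = 68  [main.left = list.left]
2. list.w = 109  [main.w = list.w]
3. list.y = 252  [list.top = main.bottom + 10]
4. list.h = 31  [list.h = 31]

list = (x=68, y=252, w=109, h=31)
violated soft preferences: 17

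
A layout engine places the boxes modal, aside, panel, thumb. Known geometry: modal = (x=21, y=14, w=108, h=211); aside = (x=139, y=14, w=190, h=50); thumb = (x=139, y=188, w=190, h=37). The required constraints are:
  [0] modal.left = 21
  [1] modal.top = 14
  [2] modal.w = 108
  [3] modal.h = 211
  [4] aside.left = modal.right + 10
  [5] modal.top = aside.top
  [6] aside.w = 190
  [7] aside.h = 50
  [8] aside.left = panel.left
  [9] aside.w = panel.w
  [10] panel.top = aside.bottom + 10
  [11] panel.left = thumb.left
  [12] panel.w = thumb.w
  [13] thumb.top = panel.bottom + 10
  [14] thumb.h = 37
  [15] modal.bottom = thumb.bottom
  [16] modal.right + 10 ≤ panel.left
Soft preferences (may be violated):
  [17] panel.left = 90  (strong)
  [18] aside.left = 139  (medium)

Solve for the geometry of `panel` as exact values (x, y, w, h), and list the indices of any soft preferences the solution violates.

panel = (x=139, y=74, w=190, h=104)
violated soft preferences: 17

1. panel.x = 139  [aside.left = panel.left]
2. panel.w = 190  [aside.w = panel.w]
3. panel.y = 74  [panel.top = aside.bottom + 10]
4. panel.h = 104  [thumb.top = panel.bottom + 10]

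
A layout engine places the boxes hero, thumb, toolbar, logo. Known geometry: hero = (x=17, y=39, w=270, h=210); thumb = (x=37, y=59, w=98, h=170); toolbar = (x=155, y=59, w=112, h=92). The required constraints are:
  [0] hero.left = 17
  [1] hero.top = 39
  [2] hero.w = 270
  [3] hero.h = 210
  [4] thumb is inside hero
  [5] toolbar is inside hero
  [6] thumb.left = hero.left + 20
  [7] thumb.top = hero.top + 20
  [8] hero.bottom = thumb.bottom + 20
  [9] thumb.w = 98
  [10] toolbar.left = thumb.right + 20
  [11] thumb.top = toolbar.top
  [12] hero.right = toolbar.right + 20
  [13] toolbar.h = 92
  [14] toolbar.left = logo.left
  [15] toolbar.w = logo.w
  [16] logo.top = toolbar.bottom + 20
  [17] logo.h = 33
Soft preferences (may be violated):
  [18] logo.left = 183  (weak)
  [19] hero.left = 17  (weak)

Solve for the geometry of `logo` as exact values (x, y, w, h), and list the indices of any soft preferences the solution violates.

1. logo.x = 155  [toolbar.left = logo.left]
2. logo.w = 112  [toolbar.w = logo.w]
3. logo.y = 171  [logo.top = toolbar.bottom + 20]
4. logo.h = 33  [logo.h = 33]

logo = (x=155, y=171, w=112, h=33)
violated soft preferences: 18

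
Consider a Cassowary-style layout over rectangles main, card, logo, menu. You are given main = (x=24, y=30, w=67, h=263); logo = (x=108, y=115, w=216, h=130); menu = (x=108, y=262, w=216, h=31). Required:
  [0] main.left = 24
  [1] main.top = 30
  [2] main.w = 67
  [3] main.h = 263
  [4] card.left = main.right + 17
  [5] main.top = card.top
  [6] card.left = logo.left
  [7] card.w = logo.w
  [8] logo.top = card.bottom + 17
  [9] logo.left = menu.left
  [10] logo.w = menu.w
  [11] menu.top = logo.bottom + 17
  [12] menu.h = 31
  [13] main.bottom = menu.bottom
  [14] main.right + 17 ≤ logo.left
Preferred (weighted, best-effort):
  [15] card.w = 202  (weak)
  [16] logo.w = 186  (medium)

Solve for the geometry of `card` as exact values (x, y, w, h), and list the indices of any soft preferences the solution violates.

card = (x=108, y=30, w=216, h=68)
violated soft preferences: 15, 16

1. card.x = 108  [card.left = main.right + 17]
2. card.y = 30  [main.top = card.top]
3. card.w = 216  [card.w = logo.w]
4. card.h = 68  [logo.top = card.bottom + 17]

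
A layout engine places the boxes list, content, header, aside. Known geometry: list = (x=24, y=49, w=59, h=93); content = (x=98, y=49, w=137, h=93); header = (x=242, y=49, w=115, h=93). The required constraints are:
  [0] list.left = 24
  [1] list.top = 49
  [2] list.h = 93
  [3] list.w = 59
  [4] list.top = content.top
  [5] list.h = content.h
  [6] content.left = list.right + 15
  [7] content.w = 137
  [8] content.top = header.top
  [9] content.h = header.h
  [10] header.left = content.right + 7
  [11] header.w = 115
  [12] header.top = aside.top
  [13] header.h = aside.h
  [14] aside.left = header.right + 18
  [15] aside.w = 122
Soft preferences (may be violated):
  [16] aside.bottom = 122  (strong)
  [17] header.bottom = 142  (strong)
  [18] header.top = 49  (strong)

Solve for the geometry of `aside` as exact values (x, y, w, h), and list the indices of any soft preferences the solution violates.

1. aside.y = 49  [header.top = aside.top]
2. aside.h = 93  [header.h = aside.h]
3. aside.x = 375  [aside.left = header.right + 18]
4. aside.w = 122  [aside.w = 122]

aside = (x=375, y=49, w=122, h=93)
violated soft preferences: 16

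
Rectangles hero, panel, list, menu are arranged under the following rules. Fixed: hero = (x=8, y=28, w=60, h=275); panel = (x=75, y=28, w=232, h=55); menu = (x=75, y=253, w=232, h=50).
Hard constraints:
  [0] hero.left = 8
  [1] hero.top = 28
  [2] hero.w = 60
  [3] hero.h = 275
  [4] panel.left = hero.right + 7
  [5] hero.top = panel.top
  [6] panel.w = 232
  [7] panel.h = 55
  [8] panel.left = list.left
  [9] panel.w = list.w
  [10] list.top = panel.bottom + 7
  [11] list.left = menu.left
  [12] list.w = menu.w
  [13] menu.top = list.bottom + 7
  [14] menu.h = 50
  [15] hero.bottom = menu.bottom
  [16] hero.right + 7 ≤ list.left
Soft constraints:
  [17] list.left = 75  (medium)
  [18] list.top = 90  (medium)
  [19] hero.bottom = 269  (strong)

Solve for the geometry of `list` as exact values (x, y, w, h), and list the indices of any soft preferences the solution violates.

list = (x=75, y=90, w=232, h=156)
violated soft preferences: 19

1. list.x = 75  [panel.left = list.left]
2. list.w = 232  [panel.w = list.w]
3. list.y = 90  [list.top = panel.bottom + 7]
4. list.h = 156  [menu.top = list.bottom + 7]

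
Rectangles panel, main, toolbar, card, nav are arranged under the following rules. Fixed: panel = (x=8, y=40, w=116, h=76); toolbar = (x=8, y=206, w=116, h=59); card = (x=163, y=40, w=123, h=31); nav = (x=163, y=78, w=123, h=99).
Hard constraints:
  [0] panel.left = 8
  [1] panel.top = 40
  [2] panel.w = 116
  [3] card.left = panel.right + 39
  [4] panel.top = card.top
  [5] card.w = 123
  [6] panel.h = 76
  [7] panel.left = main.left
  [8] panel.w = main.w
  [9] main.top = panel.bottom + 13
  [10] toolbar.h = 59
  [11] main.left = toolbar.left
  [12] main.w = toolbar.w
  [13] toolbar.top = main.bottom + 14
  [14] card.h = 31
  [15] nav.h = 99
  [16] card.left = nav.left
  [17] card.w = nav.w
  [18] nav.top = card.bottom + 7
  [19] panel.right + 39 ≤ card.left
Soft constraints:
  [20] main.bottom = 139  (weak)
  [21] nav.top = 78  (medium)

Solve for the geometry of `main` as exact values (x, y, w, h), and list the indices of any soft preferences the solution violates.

main = (x=8, y=129, w=116, h=63)
violated soft preferences: 20

1. main.x = 8  [panel.left = main.left]
2. main.w = 116  [panel.w = main.w]
3. main.y = 129  [main.top = panel.bottom + 13]
4. main.h = 63  [toolbar.top = main.bottom + 14]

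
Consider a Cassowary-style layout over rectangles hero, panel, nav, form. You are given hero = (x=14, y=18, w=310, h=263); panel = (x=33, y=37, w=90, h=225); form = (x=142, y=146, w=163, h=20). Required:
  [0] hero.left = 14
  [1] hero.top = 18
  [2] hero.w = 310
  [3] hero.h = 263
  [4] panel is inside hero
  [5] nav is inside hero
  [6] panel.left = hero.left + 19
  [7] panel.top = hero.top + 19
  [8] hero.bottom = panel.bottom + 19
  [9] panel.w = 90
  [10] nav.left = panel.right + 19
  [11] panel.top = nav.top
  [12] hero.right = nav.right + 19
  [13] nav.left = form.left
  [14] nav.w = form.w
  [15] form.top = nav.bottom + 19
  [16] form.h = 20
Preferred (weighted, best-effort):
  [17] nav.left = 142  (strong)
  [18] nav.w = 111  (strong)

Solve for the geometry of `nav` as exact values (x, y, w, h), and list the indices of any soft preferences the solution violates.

1. nav.x = 142  [nav.left = panel.right + 19]
2. nav.y = 37  [panel.top = nav.top]
3. nav.w = 163  [hero.right = nav.right + 19]
4. nav.h = 90  [form.top = nav.bottom + 19]

nav = (x=142, y=37, w=163, h=90)
violated soft preferences: 18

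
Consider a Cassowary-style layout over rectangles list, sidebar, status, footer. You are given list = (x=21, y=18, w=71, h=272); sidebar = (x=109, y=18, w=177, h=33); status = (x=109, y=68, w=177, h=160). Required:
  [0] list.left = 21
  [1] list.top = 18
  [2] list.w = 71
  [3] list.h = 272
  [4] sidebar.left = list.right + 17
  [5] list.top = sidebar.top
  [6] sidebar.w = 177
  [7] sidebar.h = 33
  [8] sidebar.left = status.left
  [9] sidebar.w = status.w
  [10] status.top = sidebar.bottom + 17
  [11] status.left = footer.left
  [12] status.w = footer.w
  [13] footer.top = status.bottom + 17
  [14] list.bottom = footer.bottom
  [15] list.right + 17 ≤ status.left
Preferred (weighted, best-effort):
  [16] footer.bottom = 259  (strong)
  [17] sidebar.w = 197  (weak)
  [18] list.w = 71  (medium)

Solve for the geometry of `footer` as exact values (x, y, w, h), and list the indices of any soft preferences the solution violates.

1. footer.x = 109  [status.left = footer.left]
2. footer.w = 177  [status.w = footer.w]
3. footer.y = 245  [footer.top = status.bottom + 17]
4. footer.h = 45  [list.bottom = footer.bottom]

footer = (x=109, y=245, w=177, h=45)
violated soft preferences: 16, 17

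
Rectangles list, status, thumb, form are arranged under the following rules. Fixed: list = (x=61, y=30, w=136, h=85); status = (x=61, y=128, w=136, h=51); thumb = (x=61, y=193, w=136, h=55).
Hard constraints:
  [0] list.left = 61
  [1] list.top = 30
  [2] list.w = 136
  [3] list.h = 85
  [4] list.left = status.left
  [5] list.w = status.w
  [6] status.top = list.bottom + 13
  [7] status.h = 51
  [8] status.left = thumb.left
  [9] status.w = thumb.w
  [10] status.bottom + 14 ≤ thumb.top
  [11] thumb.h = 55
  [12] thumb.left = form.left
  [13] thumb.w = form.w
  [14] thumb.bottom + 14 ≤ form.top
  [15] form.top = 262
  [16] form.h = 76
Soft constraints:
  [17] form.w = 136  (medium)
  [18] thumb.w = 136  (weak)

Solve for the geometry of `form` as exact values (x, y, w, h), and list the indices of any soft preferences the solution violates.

form = (x=61, y=262, w=136, h=76)
violated soft preferences: none

1. form.x = 61  [thumb.left = form.left]
2. form.w = 136  [thumb.w = form.w]
3. form.y = 262  [form.top = 262]
4. form.h = 76  [form.h = 76]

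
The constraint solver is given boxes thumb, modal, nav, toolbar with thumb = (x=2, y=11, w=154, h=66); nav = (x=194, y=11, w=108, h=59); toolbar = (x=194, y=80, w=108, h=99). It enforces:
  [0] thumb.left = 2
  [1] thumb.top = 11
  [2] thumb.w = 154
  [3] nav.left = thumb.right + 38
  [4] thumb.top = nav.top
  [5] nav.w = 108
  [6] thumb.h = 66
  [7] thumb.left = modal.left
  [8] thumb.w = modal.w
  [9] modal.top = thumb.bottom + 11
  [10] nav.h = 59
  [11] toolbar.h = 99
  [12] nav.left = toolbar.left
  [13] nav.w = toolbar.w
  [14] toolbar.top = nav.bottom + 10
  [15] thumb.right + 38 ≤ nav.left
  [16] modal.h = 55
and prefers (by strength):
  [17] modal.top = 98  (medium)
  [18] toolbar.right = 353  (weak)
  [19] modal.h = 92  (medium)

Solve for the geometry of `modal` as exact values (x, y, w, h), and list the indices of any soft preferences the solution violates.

modal = (x=2, y=88, w=154, h=55)
violated soft preferences: 17, 18, 19

1. modal.x = 2  [thumb.left = modal.left]
2. modal.w = 154  [thumb.w = modal.w]
3. modal.y = 88  [modal.top = thumb.bottom + 11]
4. modal.h = 55  [modal.h = 55]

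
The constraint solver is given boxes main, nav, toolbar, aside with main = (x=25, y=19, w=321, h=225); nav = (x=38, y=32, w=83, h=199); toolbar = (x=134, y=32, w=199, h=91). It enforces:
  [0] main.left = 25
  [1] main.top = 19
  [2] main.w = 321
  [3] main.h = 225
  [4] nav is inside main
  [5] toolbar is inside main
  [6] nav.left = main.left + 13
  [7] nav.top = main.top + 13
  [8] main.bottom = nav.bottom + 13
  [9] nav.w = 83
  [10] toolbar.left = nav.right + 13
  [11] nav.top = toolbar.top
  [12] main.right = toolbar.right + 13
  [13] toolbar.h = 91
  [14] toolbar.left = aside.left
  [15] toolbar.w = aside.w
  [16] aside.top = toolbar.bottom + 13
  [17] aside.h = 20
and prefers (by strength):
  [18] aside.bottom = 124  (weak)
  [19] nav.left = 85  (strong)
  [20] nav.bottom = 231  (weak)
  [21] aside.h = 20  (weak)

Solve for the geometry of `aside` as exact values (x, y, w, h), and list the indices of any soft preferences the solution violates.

aside = (x=134, y=136, w=199, h=20)
violated soft preferences: 18, 19

1. aside.x = 134  [toolbar.left = aside.left]
2. aside.w = 199  [toolbar.w = aside.w]
3. aside.y = 136  [aside.top = toolbar.bottom + 13]
4. aside.h = 20  [aside.h = 20]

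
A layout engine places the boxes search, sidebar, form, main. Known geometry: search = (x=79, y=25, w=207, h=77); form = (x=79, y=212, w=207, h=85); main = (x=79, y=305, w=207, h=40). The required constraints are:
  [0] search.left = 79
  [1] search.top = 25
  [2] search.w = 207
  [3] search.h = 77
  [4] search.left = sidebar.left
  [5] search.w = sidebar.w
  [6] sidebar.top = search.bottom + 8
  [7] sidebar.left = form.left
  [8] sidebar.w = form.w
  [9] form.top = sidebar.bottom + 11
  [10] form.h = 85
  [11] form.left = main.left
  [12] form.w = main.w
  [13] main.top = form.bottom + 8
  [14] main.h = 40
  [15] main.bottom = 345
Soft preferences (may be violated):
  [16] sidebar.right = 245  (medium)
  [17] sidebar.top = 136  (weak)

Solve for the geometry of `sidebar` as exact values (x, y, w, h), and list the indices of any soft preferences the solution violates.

1. sidebar.x = 79  [search.left = sidebar.left]
2. sidebar.w = 207  [search.w = sidebar.w]
3. sidebar.y = 110  [sidebar.top = search.bottom + 8]
4. sidebar.h = 91  [form.top = sidebar.bottom + 11]

sidebar = (x=79, y=110, w=207, h=91)
violated soft preferences: 16, 17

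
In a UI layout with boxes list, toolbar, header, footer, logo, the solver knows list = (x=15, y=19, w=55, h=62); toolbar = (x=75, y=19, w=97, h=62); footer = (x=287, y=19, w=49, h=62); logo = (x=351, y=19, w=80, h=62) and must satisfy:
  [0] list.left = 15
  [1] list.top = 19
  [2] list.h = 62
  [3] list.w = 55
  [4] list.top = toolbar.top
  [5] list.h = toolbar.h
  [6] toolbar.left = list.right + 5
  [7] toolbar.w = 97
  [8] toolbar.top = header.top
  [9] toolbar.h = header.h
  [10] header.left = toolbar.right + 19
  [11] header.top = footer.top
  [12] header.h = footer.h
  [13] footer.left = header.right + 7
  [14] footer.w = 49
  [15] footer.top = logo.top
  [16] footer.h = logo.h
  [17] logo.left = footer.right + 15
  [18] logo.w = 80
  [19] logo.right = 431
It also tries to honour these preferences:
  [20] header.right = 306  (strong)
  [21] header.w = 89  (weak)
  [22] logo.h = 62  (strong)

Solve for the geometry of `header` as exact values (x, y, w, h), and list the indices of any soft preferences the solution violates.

header = (x=191, y=19, w=89, h=62)
violated soft preferences: 20

1. header.y = 19  [toolbar.top = header.top]
2. header.h = 62  [toolbar.h = header.h]
3. header.x = 191  [header.left = toolbar.right + 19]
4. header.w = 89  [footer.left = header.right + 7]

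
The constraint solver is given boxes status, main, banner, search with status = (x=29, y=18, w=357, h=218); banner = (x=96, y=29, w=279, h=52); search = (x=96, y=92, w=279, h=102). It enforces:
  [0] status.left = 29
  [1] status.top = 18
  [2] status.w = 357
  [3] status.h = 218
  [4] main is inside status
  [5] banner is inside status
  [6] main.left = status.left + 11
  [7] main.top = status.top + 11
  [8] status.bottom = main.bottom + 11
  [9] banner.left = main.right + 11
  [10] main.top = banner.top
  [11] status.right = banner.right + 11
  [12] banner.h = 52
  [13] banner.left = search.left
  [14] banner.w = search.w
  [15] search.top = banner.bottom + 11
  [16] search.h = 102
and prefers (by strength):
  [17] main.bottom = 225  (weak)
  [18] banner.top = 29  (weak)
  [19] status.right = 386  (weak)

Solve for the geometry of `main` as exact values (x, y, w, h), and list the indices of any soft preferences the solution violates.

1. main.x = 40  [main.left = status.left + 11]
2. main.y = 29  [main.top = status.top + 11]
3. main.h = 196  [status.bottom = main.bottom + 11]
4. main.w = 45  [banner.left = main.right + 11]

main = (x=40, y=29, w=45, h=196)
violated soft preferences: none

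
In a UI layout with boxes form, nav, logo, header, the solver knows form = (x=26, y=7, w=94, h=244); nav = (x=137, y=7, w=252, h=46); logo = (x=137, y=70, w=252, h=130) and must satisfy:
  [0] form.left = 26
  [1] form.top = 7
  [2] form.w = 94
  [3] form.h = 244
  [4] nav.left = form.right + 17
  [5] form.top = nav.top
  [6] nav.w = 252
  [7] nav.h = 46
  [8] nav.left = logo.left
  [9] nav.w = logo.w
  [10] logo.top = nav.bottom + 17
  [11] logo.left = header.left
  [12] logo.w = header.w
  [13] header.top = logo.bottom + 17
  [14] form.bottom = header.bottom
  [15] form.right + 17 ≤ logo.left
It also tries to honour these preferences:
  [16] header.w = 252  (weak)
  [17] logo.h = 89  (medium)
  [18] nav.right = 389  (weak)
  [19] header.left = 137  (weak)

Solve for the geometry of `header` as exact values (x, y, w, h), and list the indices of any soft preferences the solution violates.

1. header.x = 137  [logo.left = header.left]
2. header.w = 252  [logo.w = header.w]
3. header.y = 217  [header.top = logo.bottom + 17]
4. header.h = 34  [form.bottom = header.bottom]

header = (x=137, y=217, w=252, h=34)
violated soft preferences: 17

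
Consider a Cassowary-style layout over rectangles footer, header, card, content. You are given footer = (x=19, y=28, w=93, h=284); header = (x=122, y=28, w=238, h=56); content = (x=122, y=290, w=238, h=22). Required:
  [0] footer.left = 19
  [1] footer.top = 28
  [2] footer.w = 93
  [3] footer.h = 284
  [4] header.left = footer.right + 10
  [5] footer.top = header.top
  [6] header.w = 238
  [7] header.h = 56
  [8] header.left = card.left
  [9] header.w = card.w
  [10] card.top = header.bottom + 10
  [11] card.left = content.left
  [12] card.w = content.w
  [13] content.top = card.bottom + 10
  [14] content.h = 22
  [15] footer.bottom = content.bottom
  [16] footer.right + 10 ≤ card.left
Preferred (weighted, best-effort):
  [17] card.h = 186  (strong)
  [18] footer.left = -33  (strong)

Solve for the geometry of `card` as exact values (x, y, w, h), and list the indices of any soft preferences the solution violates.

card = (x=122, y=94, w=238, h=186)
violated soft preferences: 18

1. card.x = 122  [header.left = card.left]
2. card.w = 238  [header.w = card.w]
3. card.y = 94  [card.top = header.bottom + 10]
4. card.h = 186  [content.top = card.bottom + 10]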